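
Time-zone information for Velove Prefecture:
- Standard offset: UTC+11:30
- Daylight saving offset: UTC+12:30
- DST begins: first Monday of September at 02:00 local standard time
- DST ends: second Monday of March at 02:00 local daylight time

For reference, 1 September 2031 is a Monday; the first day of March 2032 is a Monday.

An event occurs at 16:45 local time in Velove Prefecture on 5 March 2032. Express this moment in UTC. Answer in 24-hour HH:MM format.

04:15

1 September 2031 is a Monday, so the first Monday is September 1.
1 March 2032 is a Monday, so the first Monday is March 1 and the second is March 8.
5 March 2032 lies within the daylight-saving period (1 September 2031 – 8 March 2032), so Velove Prefecture is on daylight time, UTC+12:30.
16:45 local − 12h30m = 04:15 UTC.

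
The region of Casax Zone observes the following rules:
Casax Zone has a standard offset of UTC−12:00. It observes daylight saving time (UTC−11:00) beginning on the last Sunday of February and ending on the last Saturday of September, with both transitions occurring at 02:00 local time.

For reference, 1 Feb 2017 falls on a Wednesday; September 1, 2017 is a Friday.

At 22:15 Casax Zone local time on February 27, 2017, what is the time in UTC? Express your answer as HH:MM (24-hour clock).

1 February 2017 is a Wednesday, so Sundays fall on 5, 12, 19, 26; the last is February 26.
1 September 2017 is a Friday, so Saturdays fall on 2, 9, 16, 23, 30; the last is September 30.
Daylight saving runs 26 February – 30 September; February 27, 2017 is inside that window, so Casax Zone is at UTC−11:00.
22:15 local + 11h = 09:15 UTC (rolling into the next day, 28 February 2017).

09:15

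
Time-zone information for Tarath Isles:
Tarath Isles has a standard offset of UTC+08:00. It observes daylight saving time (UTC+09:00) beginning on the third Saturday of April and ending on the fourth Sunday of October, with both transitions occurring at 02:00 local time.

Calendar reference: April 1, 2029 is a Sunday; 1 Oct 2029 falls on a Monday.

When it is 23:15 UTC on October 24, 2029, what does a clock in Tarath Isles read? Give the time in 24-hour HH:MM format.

1 April 2029 is a Sunday, so the first Saturday is April 7 and the third is April 21.
1 October 2029 is a Monday, so the first Sunday is October 7 and the fourth is October 28.
At the standard offset (UTC+08:00), 23:15 UTC + 8h = 07:15 Tarath Isles standard time (rolling into the next day, 25 October 2029).
Daylight saving runs 21 April – 28 October; the standard-time date in Tarath Isles, October 25, 2029, is inside that window, so Tarath Isles is at UTC+09:00.
23:15 UTC + 9h = 08:15 local (rolling into the next day, 25 October 2029).

08:15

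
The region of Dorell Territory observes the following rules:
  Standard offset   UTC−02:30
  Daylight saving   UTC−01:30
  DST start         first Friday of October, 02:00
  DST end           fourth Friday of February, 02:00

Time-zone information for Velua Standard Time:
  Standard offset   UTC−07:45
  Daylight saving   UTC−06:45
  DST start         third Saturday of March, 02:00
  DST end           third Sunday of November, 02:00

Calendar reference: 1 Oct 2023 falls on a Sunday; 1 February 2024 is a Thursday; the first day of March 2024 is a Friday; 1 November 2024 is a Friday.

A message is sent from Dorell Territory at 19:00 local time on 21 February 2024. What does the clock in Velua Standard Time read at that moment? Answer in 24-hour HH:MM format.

1 October 2023 is a Sunday, so the first Friday is October 6.
1 February 2024 is a Thursday, so the first Friday is February 2 and the fourth is February 23.
21 February 2024 falls between 6 October 2023 and 23 February 2024, so daylight saving is in effect and Dorell Territory is at UTC−01:30.
19:00 Dorell Territory + 1h30m = 20:30 UTC.
1 March 2024 is a Friday, so the first Saturday is March 2 and the third is March 16.
1 November 2024 is a Friday, so the first Sunday is November 3 and the third is November 17.
At the standard offset (UTC−07:45), 20:30 UTC − 7h45m = 12:45 Velua Standard Time standard time.
The standard-time date in Velua Standard Time, 21 February 2024, is outside the daylight-saving period (16 March – 17 November), so Velua Standard Time is on standard time, UTC−07:45.
20:30 UTC − 7h45m = 12:45 Velua Standard Time.

12:45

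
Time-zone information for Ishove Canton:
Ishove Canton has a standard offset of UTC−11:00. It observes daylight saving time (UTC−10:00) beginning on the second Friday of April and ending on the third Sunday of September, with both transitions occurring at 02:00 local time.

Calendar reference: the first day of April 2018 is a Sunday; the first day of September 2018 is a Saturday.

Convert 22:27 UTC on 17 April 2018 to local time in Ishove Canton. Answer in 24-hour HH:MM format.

1 April 2018 is a Sunday, so the first Friday is April 6 and the second is April 13.
1 September 2018 is a Saturday, so the first Sunday is September 2 and the third is September 16.
At the standard offset (UTC−11:00), 22:27 UTC − 11h = 11:27 Ishove Canton standard time.
The standard-time date in Ishove Canton, 17 April 2018, falls between 13 April and 16 September, so daylight saving is in effect and Ishove Canton is at UTC−10:00.
22:27 UTC − 10h = 12:27 local.

12:27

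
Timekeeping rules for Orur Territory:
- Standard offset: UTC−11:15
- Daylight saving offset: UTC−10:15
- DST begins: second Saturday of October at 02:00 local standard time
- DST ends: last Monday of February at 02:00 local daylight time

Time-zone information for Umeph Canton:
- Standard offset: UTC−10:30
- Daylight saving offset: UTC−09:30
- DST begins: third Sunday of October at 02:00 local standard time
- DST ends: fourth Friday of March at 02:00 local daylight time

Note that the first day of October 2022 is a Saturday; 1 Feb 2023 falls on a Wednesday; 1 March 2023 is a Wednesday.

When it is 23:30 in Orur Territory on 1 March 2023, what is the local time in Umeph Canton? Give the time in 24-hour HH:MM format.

01:15

1 October 2022 is a Saturday, so the first Saturday is October 1 and the second is October 8.
1 February 2023 is a Wednesday, so Mondays fall on 6, 13, 20, 27; the last is February 27.
1 March 2023 is outside the daylight-saving period (8 October 2022 – 27 February 2023), so Orur Territory is on standard time, UTC−11:15.
23:30 Orur Territory + 11h15m = 10:45 UTC (rolling into the next day, 2 March 2023).
1 October 2022 is a Saturday, so the first Sunday is October 2 and the third is October 16.
1 March 2023 is a Wednesday, so the first Friday is March 3 and the fourth is March 24.
At the standard offset (UTC−10:30), 10:45 UTC − 10h30m = 00:15 Umeph Canton standard time.
Daylight saving runs 16 October 2022 – 24 March 2023; the standard-time date in Umeph Canton, 2 March 2023, is inside that window, so Umeph Canton is at UTC−09:30.
10:45 UTC − 9h30m = 01:15 Umeph Canton.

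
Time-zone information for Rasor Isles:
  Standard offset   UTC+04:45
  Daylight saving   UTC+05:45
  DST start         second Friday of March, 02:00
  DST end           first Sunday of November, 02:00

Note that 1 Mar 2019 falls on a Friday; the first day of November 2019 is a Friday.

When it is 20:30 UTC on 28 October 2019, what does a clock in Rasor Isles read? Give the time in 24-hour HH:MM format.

02:15

1 March 2019 is a Friday, so the first Friday is March 1 and the second is March 8.
1 November 2019 is a Friday, so the first Sunday is November 3.
At the standard offset (UTC+04:45), 20:30 UTC + 4h45m = 01:15 Rasor Isles standard time (rolling into the next day, 29 October 2019).
Daylight saving runs 8 March – 3 November; the standard-time date in Rasor Isles, 29 October 2019, is inside that window, so Rasor Isles is at UTC+05:45.
20:30 UTC + 5h45m = 02:15 local (rolling into the next day, 29 October 2019).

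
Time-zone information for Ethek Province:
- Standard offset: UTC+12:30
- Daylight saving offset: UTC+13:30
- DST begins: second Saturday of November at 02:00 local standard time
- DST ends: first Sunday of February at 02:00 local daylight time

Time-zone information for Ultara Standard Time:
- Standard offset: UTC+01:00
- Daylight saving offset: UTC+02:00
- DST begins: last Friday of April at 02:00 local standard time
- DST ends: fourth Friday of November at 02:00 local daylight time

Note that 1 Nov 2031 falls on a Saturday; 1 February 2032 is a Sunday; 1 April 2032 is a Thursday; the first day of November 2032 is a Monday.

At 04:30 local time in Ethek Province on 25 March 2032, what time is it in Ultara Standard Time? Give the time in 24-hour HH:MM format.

17:00

1 November 2031 is a Saturday, so the first Saturday is November 1 and the second is November 8.
1 February 2032 is a Sunday, so the first Sunday is February 1.
Daylight saving runs 8 November 2031 – 1 February 2032; 25 March 2032 is outside that window, so Ethek Province is on standard time at UTC+12:30.
04:30 Ethek Province − 12h30m = 16:00 UTC (rolling into the previous day, 24 March 2032).
1 April 2032 is a Thursday, so Fridays fall on 2, 9, 16, 23, 30; the last is April 30.
1 November 2032 is a Monday, so the first Friday is November 5 and the fourth is November 26.
At the standard offset (UTC+01:00), 16:00 UTC + 1h = 17:00 Ultara Standard Time standard time.
Daylight saving runs 30 April – 26 November; the standard-time date in Ultara Standard Time, 24 March 2032, is outside that window, so Ultara Standard Time is on standard time at UTC+01:00.
16:00 UTC + 1h = 17:00 Ultara Standard Time.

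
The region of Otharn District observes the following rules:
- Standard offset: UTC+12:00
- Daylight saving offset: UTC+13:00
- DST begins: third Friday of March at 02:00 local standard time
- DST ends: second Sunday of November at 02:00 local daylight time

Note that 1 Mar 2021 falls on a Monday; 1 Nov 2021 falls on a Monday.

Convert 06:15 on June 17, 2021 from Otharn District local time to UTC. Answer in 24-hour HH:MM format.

17:15

1 March 2021 is a Monday, so the first Friday is March 5 and the third is March 19.
1 November 2021 is a Monday, so the first Sunday is November 7 and the second is November 14.
Daylight saving runs 19 March – 14 November; June 17, 2021 is inside that window, so Otharn District is at UTC+13:00.
06:15 local − 13h = 17:15 UTC (rolling into the previous day, 16 June 2021).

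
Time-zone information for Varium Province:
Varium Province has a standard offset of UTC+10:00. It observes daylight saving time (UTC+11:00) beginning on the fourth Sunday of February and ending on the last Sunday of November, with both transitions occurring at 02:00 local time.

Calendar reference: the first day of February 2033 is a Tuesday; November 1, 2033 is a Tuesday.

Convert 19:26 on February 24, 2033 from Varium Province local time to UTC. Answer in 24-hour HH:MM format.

1 February 2033 is a Tuesday, so the first Sunday is February 6 and the fourth is February 27.
1 November 2033 is a Tuesday, so Sundays fall on 6, 13, 20, 27; the last is November 27.
February 24, 2033 does not fall between 27 February and 27 November, so daylight saving is not in effect and Varium Province is at UTC+10:00.
19:26 local − 10h = 09:26 UTC.

09:26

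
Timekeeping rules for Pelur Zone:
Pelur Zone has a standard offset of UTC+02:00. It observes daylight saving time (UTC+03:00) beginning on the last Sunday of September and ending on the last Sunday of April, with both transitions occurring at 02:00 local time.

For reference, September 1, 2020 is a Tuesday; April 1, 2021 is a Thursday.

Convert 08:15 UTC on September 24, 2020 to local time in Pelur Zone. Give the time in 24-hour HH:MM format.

1 September 2020 is a Tuesday, so Sundays fall on 6, 13, 20, 27; the last is September 27.
1 April 2021 is a Thursday, so Sundays fall on 4, 11, 18, 25; the last is April 25.
At the standard offset (UTC+02:00), 08:15 UTC + 2h = 10:15 Pelur Zone standard time.
The standard-time date in Pelur Zone, September 24, 2020, is outside the daylight-saving period (27 September 2020 – 25 April 2021), so Pelur Zone is on standard time, UTC+02:00.
08:15 UTC + 2h = 10:15 local.

10:15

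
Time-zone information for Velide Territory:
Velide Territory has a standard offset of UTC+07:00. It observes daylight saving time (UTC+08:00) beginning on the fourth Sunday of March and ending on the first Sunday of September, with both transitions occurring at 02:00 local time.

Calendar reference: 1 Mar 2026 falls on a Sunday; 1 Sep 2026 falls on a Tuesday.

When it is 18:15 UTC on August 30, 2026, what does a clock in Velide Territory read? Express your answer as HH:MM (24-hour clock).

02:15

1 March 2026 is a Sunday, so the first Sunday is March 1 and the fourth is March 22.
1 September 2026 is a Tuesday, so the first Sunday is September 6.
At the standard offset (UTC+07:00), 18:15 UTC + 7h = 01:15 Velide Territory standard time (rolling into the next day, 31 August 2026).
The standard-time date in Velide Territory, August 31, 2026, falls between 22 March and 6 September, so daylight saving is in effect and Velide Territory is at UTC+08:00.
18:15 UTC + 8h = 02:15 local (rolling into the next day, 31 August 2026).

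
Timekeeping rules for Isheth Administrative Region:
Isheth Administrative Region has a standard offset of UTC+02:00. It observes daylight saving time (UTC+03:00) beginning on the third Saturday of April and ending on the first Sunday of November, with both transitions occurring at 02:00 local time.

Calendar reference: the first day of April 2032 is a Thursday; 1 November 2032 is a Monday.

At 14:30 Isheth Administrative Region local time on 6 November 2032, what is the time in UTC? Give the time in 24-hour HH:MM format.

11:30

1 April 2032 is a Thursday, so the first Saturday is April 3 and the third is April 17.
1 November 2032 is a Monday, so the first Sunday is November 7.
Daylight saving runs 17 April – 7 November; 6 November 2032 is inside that window, so Isheth Administrative Region is at UTC+03:00.
14:30 local − 3h = 11:30 UTC.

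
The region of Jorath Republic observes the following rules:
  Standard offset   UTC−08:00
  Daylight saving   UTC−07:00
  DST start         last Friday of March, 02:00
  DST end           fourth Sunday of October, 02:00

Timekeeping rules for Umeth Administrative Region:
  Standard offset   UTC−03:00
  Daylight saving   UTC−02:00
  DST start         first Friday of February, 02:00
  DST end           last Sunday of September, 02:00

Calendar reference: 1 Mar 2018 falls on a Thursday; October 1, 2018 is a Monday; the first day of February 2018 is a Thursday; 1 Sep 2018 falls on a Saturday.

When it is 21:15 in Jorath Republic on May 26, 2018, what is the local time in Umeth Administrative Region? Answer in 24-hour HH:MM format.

1 March 2018 is a Thursday, so Fridays fall on 2, 9, 16, 23, 30; the last is March 30.
1 October 2018 is a Monday, so the first Sunday is October 7 and the fourth is October 28.
May 26, 2018 falls between 30 March and 28 October, so daylight saving is in effect and Jorath Republic is at UTC−07:00.
21:15 Jorath Republic + 7h = 04:15 UTC (rolling into the next day, 27 May 2018).
1 February 2018 is a Thursday, so the first Friday is February 2.
1 September 2018 is a Saturday, so Sundays fall on 2, 9, 16, 23, 30; the last is September 30.
At the standard offset (UTC−03:00), 04:15 UTC − 3h = 01:15 Umeth Administrative Region standard time.
The standard-time date in Umeth Administrative Region, May 27, 2018, lies within the daylight-saving period (2 February – 30 September), so Umeth Administrative Region is on daylight time, UTC−02:00.
04:15 UTC − 2h = 02:15 Umeth Administrative Region.

02:15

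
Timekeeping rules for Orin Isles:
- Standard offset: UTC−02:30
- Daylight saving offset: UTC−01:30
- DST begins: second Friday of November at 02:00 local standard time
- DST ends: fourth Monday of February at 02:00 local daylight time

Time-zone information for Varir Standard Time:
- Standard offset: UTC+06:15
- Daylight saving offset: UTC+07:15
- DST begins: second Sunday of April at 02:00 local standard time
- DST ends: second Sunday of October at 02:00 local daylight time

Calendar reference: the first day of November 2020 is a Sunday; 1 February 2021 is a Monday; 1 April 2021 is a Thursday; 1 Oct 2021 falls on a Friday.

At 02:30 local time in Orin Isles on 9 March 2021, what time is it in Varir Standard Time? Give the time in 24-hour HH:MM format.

11:15

1 November 2020 is a Sunday, so the first Friday is November 6 and the second is November 13.
1 February 2021 is a Monday, so the first Monday is February 1 and the fourth is February 22.
Daylight saving runs 13 November 2020 – 22 February 2021; 9 March 2021 is outside that window, so Orin Isles is on standard time at UTC−02:30.
02:30 Orin Isles + 2h30m = 05:00 UTC.
1 April 2021 is a Thursday, so the first Sunday is April 4 and the second is April 11.
1 October 2021 is a Friday, so the first Sunday is October 3 and the second is October 10.
At the standard offset (UTC+06:15), 05:00 UTC + 6h15m = 11:15 Varir Standard Time standard time.
Daylight saving runs 11 April – 10 October; the standard-time date in Varir Standard Time, 9 March 2021, is outside that window, so Varir Standard Time is on standard time at UTC+06:15.
05:00 UTC + 6h15m = 11:15 Varir Standard Time.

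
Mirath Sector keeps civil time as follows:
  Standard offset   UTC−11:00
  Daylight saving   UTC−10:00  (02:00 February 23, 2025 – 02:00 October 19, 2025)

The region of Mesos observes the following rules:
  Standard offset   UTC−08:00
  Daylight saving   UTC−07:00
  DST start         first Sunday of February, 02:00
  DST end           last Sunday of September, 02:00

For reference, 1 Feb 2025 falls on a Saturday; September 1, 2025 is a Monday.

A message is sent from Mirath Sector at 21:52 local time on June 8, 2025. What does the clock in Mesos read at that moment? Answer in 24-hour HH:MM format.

00:52

Daylight saving runs 23 February – 19 October; June 8, 2025 is inside that window, so Mirath Sector is at UTC−10:00.
21:52 Mirath Sector + 10h = 07:52 UTC (rolling into the next day, 9 June 2025).
1 February 2025 is a Saturday, so the first Sunday is February 2.
1 September 2025 is a Monday, so Sundays fall on 7, 14, 21, 28; the last is September 28.
At the standard offset (UTC−08:00), 07:52 UTC − 8h = 23:52 Mesos standard time (rolling into the previous day, 8 June 2025).
The standard-time date in Mesos, June 8, 2025, falls between 2 February and 28 September, so daylight saving is in effect and Mesos is at UTC−07:00.
07:52 UTC − 7h = 00:52 Mesos.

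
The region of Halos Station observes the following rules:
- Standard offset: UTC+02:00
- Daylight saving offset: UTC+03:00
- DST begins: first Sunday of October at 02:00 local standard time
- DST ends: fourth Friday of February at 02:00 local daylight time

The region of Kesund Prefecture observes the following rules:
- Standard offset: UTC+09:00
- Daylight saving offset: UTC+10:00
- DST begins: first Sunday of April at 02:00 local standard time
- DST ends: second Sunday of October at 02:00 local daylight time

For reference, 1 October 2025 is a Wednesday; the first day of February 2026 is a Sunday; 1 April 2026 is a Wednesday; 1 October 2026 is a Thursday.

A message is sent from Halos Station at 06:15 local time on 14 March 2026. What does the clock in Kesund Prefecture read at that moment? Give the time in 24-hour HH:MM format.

13:15

1 October 2025 is a Wednesday, so the first Sunday is October 5.
1 February 2026 is a Sunday, so the first Friday is February 6 and the fourth is February 27.
14 March 2026 does not fall between 5 October 2025 and 27 February 2026, so daylight saving is not in effect and Halos Station is at UTC+02:00.
06:15 Halos Station − 2h = 04:15 UTC.
1 April 2026 is a Wednesday, so the first Sunday is April 5.
1 October 2026 is a Thursday, so the first Sunday is October 4 and the second is October 11.
At the standard offset (UTC+09:00), 04:15 UTC + 9h = 13:15 Kesund Prefecture standard time.
The standard-time date in Kesund Prefecture, 14 March 2026, does not fall between 5 April and 11 October, so daylight saving is not in effect and Kesund Prefecture is at UTC+09:00.
04:15 UTC + 9h = 13:15 Kesund Prefecture.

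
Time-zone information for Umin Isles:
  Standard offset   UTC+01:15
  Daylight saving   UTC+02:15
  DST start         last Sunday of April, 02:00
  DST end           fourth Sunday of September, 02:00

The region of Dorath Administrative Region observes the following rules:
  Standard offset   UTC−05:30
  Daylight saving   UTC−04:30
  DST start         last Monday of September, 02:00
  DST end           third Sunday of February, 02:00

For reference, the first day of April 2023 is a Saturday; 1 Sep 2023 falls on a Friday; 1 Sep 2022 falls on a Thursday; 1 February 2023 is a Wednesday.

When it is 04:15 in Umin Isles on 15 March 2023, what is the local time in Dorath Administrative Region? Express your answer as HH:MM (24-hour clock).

21:30

1 April 2023 is a Saturday, so Sundays fall on 2, 9, 16, 23, 30; the last is April 30.
1 September 2023 is a Friday, so the first Sunday is September 3 and the fourth is September 24.
15 March 2023 is outside the daylight-saving period (30 April – 24 September), so Umin Isles is on standard time, UTC+01:15.
04:15 Umin Isles − 1h15m = 03:00 UTC.
1 September 2022 is a Thursday, so Mondays fall on 5, 12, 19, 26; the last is September 26.
1 February 2023 is a Wednesday, so the first Sunday is February 5 and the third is February 19.
At the standard offset (UTC−05:30), 03:00 UTC − 5h30m = 21:30 Dorath Administrative Region standard time (rolling into the previous day, 14 March 2023).
The standard-time date in Dorath Administrative Region, 14 March 2023, is outside the daylight-saving period (26 September 2022 – 19 February 2023), so Dorath Administrative Region is on standard time, UTC−05:30.
03:00 UTC − 5h30m = 21:30 Dorath Administrative Region (rolling into the previous day, 14 March 2023).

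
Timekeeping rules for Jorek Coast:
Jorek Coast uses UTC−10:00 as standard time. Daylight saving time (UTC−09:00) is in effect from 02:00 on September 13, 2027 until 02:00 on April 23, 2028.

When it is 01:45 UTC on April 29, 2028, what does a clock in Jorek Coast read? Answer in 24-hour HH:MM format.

15:45

At the standard offset (UTC−10:00), 01:45 UTC − 10h = 15:45 Jorek Coast standard time (rolling into the previous day, 28 April 2028).
The standard-time date in Jorek Coast, April 28, 2028, is outside the daylight-saving period (13 September 2027 – 23 April 2028), so Jorek Coast is on standard time, UTC−10:00.
01:45 UTC − 10h = 15:45 local (rolling into the previous day, 28 April 2028).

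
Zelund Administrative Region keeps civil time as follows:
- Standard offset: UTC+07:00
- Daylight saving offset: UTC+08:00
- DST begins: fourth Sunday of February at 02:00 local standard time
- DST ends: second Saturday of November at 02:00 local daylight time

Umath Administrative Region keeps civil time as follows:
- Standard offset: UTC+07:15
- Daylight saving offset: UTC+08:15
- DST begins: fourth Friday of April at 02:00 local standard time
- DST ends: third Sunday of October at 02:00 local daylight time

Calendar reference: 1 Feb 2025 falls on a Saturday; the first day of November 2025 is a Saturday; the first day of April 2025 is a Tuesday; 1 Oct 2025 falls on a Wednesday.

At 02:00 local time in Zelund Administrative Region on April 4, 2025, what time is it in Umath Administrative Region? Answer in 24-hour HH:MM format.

01:15

1 February 2025 is a Saturday, so the first Sunday is February 2 and the fourth is February 23.
1 November 2025 is a Saturday, so the first Saturday is November 1 and the second is November 8.
April 4, 2025 falls between 23 February and 8 November, so daylight saving is in effect and Zelund Administrative Region is at UTC+08:00.
02:00 Zelund Administrative Region − 8h = 18:00 UTC (rolling into the previous day, 3 April 2025).
1 April 2025 is a Tuesday, so the first Friday is April 4 and the fourth is April 25.
1 October 2025 is a Wednesday, so the first Sunday is October 5 and the third is October 19.
At the standard offset (UTC+07:15), 18:00 UTC + 7h15m = 01:15 Umath Administrative Region standard time (rolling into the next day, 4 April 2025).
The standard-time date in Umath Administrative Region, April 4, 2025, does not fall between 25 April and 19 October, so daylight saving is not in effect and Umath Administrative Region is at UTC+07:15.
18:00 UTC + 7h15m = 01:15 Umath Administrative Region (rolling into the next day, 4 April 2025).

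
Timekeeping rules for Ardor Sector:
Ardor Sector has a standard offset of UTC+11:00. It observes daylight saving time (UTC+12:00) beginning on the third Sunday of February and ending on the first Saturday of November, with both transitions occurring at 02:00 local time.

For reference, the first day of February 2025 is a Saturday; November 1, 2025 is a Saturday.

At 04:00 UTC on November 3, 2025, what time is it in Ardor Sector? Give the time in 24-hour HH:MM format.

1 February 2025 is a Saturday, so the first Sunday is February 2 and the third is February 16.
1 November 2025 is a Saturday, so the first Saturday is November 1.
At the standard offset (UTC+11:00), 04:00 UTC + 11h = 15:00 Ardor Sector standard time.
Daylight saving runs 16 February – 1 November; the standard-time date in Ardor Sector, November 3, 2025, is outside that window, so Ardor Sector is on standard time at UTC+11:00.
04:00 UTC + 11h = 15:00 local.

15:00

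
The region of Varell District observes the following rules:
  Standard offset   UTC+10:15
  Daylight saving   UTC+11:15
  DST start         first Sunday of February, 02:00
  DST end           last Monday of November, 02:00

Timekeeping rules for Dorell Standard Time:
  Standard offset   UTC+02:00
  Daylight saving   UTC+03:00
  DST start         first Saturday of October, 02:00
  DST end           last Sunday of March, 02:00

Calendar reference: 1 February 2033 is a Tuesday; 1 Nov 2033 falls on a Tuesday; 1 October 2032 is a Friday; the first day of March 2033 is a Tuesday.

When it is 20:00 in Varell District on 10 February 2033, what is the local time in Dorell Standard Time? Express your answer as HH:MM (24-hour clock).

1 February 2033 is a Tuesday, so the first Sunday is February 6.
1 November 2033 is a Tuesday, so Mondays fall on 7, 14, 21, 28; the last is November 28.
10 February 2033 falls between 6 February and 28 November, so daylight saving is in effect and Varell District is at UTC+11:15.
20:00 Varell District − 11h15m = 08:45 UTC.
1 October 2032 is a Friday, so the first Saturday is October 2.
1 March 2033 is a Tuesday, so Sundays fall on 6, 13, 20, 27; the last is March 27.
At the standard offset (UTC+02:00), 08:45 UTC + 2h = 10:45 Dorell Standard Time standard time.
The standard-time date in Dorell Standard Time, 10 February 2033, lies within the daylight-saving period (2 October 2032 – 27 March 2033), so Dorell Standard Time is on daylight time, UTC+03:00.
08:45 UTC + 3h = 11:45 Dorell Standard Time.

11:45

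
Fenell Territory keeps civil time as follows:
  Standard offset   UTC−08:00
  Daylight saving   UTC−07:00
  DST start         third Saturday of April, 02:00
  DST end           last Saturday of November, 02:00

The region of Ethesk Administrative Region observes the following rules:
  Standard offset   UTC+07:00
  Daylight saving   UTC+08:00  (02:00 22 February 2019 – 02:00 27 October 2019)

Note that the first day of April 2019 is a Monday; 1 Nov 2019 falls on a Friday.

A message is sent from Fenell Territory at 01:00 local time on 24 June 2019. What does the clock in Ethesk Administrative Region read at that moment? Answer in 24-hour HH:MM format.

1 April 2019 is a Monday, so the first Saturday is April 6 and the third is April 20.
1 November 2019 is a Friday, so Saturdays fall on 2, 9, 16, 23, 30; the last is November 30.
24 June 2019 lies within the daylight-saving period (20 April – 30 November), so Fenell Territory is on daylight time, UTC−07:00.
01:00 Fenell Territory + 7h = 08:00 UTC.
At the standard offset (UTC+07:00), 08:00 UTC + 7h = 15:00 Ethesk Administrative Region standard time.
Daylight saving runs 22 February – 27 October; the standard-time date in Ethesk Administrative Region, 24 June 2019, is inside that window, so Ethesk Administrative Region is at UTC+08:00.
08:00 UTC + 8h = 16:00 Ethesk Administrative Region.

16:00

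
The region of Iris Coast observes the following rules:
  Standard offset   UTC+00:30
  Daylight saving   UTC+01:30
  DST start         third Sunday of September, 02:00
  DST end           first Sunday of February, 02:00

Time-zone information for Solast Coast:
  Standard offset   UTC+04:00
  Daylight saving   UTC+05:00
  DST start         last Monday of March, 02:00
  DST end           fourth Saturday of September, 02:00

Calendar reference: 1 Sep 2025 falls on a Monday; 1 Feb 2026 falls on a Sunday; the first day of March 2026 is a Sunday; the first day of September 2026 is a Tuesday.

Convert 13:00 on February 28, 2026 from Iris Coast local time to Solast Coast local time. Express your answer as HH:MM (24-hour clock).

16:30

1 September 2025 is a Monday, so the first Sunday is September 7 and the third is September 21.
1 February 2026 is a Sunday, so the first Sunday is February 1.
February 28, 2026 is outside the daylight-saving period (21 September 2025 – 1 February 2026), so Iris Coast is on standard time, UTC+00:30.
13:00 Iris Coast − 0h30m = 12:30 UTC.
1 March 2026 is a Sunday, so Mondays fall on 2, 9, 16, 23, 30; the last is March 30.
1 September 2026 is a Tuesday, so the first Saturday is September 5 and the fourth is September 26.
At the standard offset (UTC+04:00), 12:30 UTC + 4h = 16:30 Solast Coast standard time.
The standard-time date in Solast Coast, February 28, 2026, does not fall between 30 March and 26 September, so daylight saving is not in effect and Solast Coast is at UTC+04:00.
12:30 UTC + 4h = 16:30 Solast Coast.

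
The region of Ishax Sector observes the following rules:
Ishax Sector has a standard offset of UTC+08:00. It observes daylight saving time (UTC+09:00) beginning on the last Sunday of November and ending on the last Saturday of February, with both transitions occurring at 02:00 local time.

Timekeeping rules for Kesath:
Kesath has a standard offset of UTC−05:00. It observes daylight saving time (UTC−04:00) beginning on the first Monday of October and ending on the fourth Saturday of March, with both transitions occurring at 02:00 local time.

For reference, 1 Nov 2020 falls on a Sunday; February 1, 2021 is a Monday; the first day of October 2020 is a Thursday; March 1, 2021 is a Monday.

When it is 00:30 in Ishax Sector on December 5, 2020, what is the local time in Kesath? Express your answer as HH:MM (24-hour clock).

1 November 2020 is a Sunday, so Sundays fall on 1, 8, 15, 22, 29; the last is November 29.
1 February 2021 is a Monday, so Saturdays fall on 6, 13, 20, 27; the last is February 27.
December 5, 2020 falls between 29 November 2020 and 27 February 2021, so daylight saving is in effect and Ishax Sector is at UTC+09:00.
00:30 Ishax Sector − 9h = 15:30 UTC (rolling into the previous day, 4 December 2020).
1 October 2020 is a Thursday, so the first Monday is October 5.
1 March 2021 is a Monday, so the first Saturday is March 6 and the fourth is March 27.
At the standard offset (UTC−05:00), 15:30 UTC − 5h = 10:30 Kesath standard time.
The standard-time date in Kesath, December 4, 2020, lies within the daylight-saving period (5 October 2020 – 27 March 2021), so Kesath is on daylight time, UTC−04:00.
15:30 UTC − 4h = 11:30 Kesath.

11:30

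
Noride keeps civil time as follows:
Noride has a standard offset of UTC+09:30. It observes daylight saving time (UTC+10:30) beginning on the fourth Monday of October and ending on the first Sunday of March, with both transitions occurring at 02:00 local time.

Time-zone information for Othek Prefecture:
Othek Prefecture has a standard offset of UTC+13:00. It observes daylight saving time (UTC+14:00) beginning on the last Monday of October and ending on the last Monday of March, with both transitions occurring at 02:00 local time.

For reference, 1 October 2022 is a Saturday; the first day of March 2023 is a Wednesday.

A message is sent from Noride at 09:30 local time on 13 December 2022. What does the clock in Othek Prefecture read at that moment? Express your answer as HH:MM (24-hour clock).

1 October 2022 is a Saturday, so the first Monday is October 3 and the fourth is October 24.
1 March 2023 is a Wednesday, so the first Sunday is March 5.
Daylight saving runs 24 October 2022 – 5 March 2023; 13 December 2022 is inside that window, so Noride is at UTC+10:30.
09:30 Noride − 10h30m = 23:00 UTC (rolling into the previous day, 12 December 2022).
1 October 2022 is a Saturday, so Mondays fall on 3, 10, 17, 24, 31; the last is October 31.
1 March 2023 is a Wednesday, so Mondays fall on 6, 13, 20, 27; the last is March 27.
At the standard offset (UTC+13:00), 23:00 UTC + 13h = 12:00 Othek Prefecture standard time (rolling into the next day, 13 December 2022).
Daylight saving runs 31 October 2022 – 27 March 2023; the standard-time date in Othek Prefecture, 13 December 2022, is inside that window, so Othek Prefecture is at UTC+14:00.
23:00 UTC + 14h = 13:00 Othek Prefecture (rolling into the next day, 13 December 2022).

13:00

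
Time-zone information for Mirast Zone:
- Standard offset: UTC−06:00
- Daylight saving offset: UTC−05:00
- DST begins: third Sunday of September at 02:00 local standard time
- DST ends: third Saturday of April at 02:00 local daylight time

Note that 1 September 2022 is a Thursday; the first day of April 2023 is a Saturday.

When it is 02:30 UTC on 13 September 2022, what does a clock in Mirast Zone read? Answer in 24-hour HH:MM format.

20:30

1 September 2022 is a Thursday, so the first Sunday is September 4 and the third is September 18.
1 April 2023 is a Saturday, so the first Saturday is April 1 and the third is April 15.
At the standard offset (UTC−06:00), 02:30 UTC − 6h = 20:30 Mirast Zone standard time (rolling into the previous day, 12 September 2022).
Daylight saving runs 18 September 2022 – 15 April 2023; the standard-time date in Mirast Zone, 12 September 2022, is outside that window, so Mirast Zone is on standard time at UTC−06:00.
02:30 UTC − 6h = 20:30 local (rolling into the previous day, 12 September 2022).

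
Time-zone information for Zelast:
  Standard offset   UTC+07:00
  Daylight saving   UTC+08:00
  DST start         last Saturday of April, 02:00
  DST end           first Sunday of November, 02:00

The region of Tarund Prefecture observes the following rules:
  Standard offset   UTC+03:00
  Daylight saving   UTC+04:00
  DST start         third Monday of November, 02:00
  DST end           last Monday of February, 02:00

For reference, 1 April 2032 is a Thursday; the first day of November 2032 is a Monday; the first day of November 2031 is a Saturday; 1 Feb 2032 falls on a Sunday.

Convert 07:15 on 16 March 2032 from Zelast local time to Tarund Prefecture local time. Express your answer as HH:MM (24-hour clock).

03:15

1 April 2032 is a Thursday, so Saturdays fall on 3, 10, 17, 24; the last is April 24.
1 November 2032 is a Monday, so the first Sunday is November 7.
Daylight saving runs 24 April – 7 November; 16 March 2032 is outside that window, so Zelast is on standard time at UTC+07:00.
07:15 Zelast − 7h = 00:15 UTC.
1 November 2031 is a Saturday, so the first Monday is November 3 and the third is November 17.
1 February 2032 is a Sunday, so Mondays fall on 2, 9, 16, 23; the last is February 23.
At the standard offset (UTC+03:00), 00:15 UTC + 3h = 03:15 Tarund Prefecture standard time.
Daylight saving runs 17 November 2031 – 23 February 2032; the standard-time date in Tarund Prefecture, 16 March 2032, is outside that window, so Tarund Prefecture is on standard time at UTC+03:00.
00:15 UTC + 3h = 03:15 Tarund Prefecture.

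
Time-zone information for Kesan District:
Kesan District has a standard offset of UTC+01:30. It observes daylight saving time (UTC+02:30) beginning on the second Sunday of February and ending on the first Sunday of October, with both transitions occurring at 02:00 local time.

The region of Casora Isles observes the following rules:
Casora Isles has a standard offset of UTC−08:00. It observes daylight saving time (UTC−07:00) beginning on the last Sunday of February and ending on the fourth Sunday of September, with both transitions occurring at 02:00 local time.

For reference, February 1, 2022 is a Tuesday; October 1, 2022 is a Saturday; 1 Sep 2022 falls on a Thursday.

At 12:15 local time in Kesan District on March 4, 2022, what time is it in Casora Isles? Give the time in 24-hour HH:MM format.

02:45

1 February 2022 is a Tuesday, so the first Sunday is February 6 and the second is February 13.
1 October 2022 is a Saturday, so the first Sunday is October 2.
Daylight saving runs 13 February – 2 October; March 4, 2022 is inside that window, so Kesan District is at UTC+02:30.
12:15 Kesan District − 2h30m = 09:45 UTC.
1 February 2022 is a Tuesday, so Sundays fall on 6, 13, 20, 27; the last is February 27.
1 September 2022 is a Thursday, so the first Sunday is September 4 and the fourth is September 25.
At the standard offset (UTC−08:00), 09:45 UTC − 8h = 01:45 Casora Isles standard time.
Daylight saving runs 27 February – 25 September; the standard-time date in Casora Isles, March 4, 2022, is inside that window, so Casora Isles is at UTC−07:00.
09:45 UTC − 7h = 02:45 Casora Isles.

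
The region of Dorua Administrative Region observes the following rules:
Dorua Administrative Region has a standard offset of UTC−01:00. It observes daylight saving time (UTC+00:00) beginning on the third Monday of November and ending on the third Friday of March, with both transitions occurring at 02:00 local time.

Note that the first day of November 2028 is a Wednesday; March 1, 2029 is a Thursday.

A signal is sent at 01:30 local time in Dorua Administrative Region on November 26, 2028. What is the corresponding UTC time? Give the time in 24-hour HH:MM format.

1 November 2028 is a Wednesday, so the first Monday is November 6 and the third is November 20.
1 March 2029 is a Thursday, so the first Friday is March 2 and the third is March 16.
November 26, 2028 lies within the daylight-saving period (20 November 2028 – 16 March 2029), so Dorua Administrative Region is on daylight time, UTC+00:00.
01:30 local − 0h = 01:30 UTC.

01:30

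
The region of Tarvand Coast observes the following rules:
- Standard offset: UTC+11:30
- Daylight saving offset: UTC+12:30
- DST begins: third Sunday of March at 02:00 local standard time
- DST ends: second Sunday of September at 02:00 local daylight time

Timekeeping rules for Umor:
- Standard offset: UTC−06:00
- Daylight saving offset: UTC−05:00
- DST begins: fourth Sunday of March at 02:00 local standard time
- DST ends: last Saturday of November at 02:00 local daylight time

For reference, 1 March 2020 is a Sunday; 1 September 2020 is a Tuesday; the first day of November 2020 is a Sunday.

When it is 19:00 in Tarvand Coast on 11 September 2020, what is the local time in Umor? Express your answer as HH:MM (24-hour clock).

1 March 2020 is a Sunday, so the first Sunday is March 1 and the third is March 15.
1 September 2020 is a Tuesday, so the first Sunday is September 6 and the second is September 13.
11 September 2020 falls between 15 March and 13 September, so daylight saving is in effect and Tarvand Coast is at UTC+12:30.
19:00 Tarvand Coast − 12h30m = 06:30 UTC.
1 March 2020 is a Sunday, so the first Sunday is March 1 and the fourth is March 22.
1 November 2020 is a Sunday, so Saturdays fall on 7, 14, 21, 28; the last is November 28.
At the standard offset (UTC−06:00), 06:30 UTC − 6h = 00:30 Umor standard time.
The standard-time date in Umor, 11 September 2020, lies within the daylight-saving period (22 March – 28 November), so Umor is on daylight time, UTC−05:00.
06:30 UTC − 5h = 01:30 Umor.

01:30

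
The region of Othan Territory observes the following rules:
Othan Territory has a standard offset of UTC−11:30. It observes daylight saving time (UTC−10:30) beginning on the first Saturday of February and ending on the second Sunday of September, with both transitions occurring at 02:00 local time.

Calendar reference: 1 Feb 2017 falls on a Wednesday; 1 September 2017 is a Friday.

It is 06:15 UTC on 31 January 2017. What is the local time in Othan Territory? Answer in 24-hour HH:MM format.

1 February 2017 is a Wednesday, so the first Saturday is February 4.
1 September 2017 is a Friday, so the first Sunday is September 3 and the second is September 10.
At the standard offset (UTC−11:30), 06:15 UTC − 11h30m = 18:45 Othan Territory standard time (rolling into the previous day, 30 January 2017).
The standard-time date in Othan Territory, 30 January 2017, does not fall between 4 February and 10 September, so daylight saving is not in effect and Othan Territory is at UTC−11:30.
06:15 UTC − 11h30m = 18:45 local (rolling into the previous day, 30 January 2017).

18:45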